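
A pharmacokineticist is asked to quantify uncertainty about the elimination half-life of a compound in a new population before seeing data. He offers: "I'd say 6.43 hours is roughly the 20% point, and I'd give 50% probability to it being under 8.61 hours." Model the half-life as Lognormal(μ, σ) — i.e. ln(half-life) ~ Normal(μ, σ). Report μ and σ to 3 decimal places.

If T ~ Lognormal(μ,σ) then ln T ~ Normal(μ,σ), so the p-quantile of ln T is μ + z_p·σ.
ln(6.43) = 1.861 and ln(8.61) = 2.153; z_{0.2} = -0.8416, z_{0.5} = 0.
σ = (2.153 − 1.861)/(0 − (-0.8416)) = 0.347.
μ = 1.861 − (-0.8416)·0.347 = 2.153.

μ ≈ 2.153, σ ≈ 0.347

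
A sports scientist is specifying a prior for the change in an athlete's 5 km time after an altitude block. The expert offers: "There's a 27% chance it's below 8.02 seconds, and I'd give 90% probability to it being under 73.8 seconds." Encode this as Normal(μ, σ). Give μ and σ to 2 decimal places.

μ = 29.30, σ = 34.72

The p-quantile of Normal(μ,σ) is μ + z_p·σ, with z_{0.27} = -0.6128 and z_{0.9} = 1.282.
Eliminate σ: μ = (z₂·x₁ − z₁·x₂)/(z₂ − z₁) = (1.282·8.02 − (-0.6128)·73.8)/1.894 = 29.30.
Then σ = (x₂ − x₁)/(z₂ − z₁) = (73.8 − 8.02)/1.894 = 34.72.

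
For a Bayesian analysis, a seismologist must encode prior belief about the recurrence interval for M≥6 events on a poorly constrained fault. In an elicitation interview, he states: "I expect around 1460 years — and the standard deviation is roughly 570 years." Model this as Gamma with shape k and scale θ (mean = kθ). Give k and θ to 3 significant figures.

For Gamma(k, scale θ): mean = kθ, variance = kθ², so CV = 1/√k.
CV = SD/mean = 570/1460 = 0.3904, hence k = 1/CV² = 6.56.
Then θ = mean/k = 1460/6.56 = 223.

k ≈ 6.56, θ ≈ 223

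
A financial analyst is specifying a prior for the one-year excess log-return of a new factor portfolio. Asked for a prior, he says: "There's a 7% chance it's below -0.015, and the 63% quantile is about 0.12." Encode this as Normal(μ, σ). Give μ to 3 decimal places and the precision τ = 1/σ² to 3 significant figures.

μ = 0.095, τ = 179

The p-quantile of Normal(μ,σ) is μ + z_p·σ, with z_{0.07} = -1.476 and z_{0.63} = 0.3319.
Eliminate σ: μ = (z₂·x₁ − z₁·x₂)/(z₂ − z₁) = (0.3319·-0.015 − (-1.476)·0.12)/1.808 = 0.095.
Then σ = (x₂ − x₁)/(z₂ − z₁) = (0.12 − -0.015)/1.808 = 0.075.
Precision τ = 1/σ² = 1/0.07468² = 179.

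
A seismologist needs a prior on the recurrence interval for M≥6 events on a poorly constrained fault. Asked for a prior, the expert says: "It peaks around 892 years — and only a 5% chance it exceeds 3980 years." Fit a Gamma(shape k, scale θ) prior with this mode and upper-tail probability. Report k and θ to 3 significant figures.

k ≈ 2.1, θ ≈ 812

Gamma(k,θ) with k>1 has mode (k−1)θ, so θ = 892/(k−1).
Need P(X < 3980) = 0.95 with θ tied to k this way. Start at k = 2, θ = 892: P(X<3980) ≈ 0.937.
Too low — raise k to concentrate. Iterating converges to k ≈ 2.1.
Then θ = 892/(2.1−1) ≈ 812.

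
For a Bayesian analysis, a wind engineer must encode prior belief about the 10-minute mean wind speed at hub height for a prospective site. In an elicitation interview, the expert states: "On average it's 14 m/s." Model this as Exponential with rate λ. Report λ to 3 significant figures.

Exponential mean = 1/λ, so λ = 1/14.0 = 0.0714.

λ ≈ 0.0714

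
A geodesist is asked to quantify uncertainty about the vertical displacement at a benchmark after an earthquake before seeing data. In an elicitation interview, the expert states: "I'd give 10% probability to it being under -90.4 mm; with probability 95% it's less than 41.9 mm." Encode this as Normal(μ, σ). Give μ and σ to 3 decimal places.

For Normal(μ,σ), the p-quantile is μ + z_p·σ. Here z_{0.1} = -1.282, z_{0.95} = 1.645.
So -90.4 = μ − 1.282σ and 41.9 = μ + 1.645σ.
Subtracting: σ = (41.9 − -90.4)/(1.645 − (-1.282)) = 45.209.
Then μ = -90.4 − (-1.282)·45.209 = -32.462.

μ = -32.462, σ = 45.209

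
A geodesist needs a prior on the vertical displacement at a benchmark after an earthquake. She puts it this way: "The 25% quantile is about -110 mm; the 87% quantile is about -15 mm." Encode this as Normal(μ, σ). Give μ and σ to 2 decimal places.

μ = -74.42, σ = 52.75

For Normal(μ,σ), the p-quantile is μ + z_p·σ. Here z_{0.25} = -0.6745, z_{0.87} = 1.126.
So -110 = μ − 0.6745σ and -15 = μ + 1.126σ.
Subtracting: σ = (-15 − -110)/(1.126 − (-0.6745)) = 52.75.
Then μ = -110 − (-0.6745)·52.75 = -74.42.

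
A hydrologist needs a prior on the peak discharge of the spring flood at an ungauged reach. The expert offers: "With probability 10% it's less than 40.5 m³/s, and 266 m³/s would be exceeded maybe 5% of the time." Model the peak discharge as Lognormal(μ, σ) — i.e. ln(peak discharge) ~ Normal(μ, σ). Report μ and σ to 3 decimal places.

μ ≈ 4.526, σ ≈ 0.643

If T ~ Lognormal(μ,σ) then ln T ~ Normal(μ,σ), so the p-quantile of ln T is μ + z_p·σ.
ln(40.5) = 3.701 and ln(266) = 5.583; z_{0.1} = -1.282, z_{0.95} = 1.645.
σ = (5.583 − 3.701)/(1.645 − (-1.282)) = 0.643.
μ = 3.701 − (-1.282)·0.643 = 4.526.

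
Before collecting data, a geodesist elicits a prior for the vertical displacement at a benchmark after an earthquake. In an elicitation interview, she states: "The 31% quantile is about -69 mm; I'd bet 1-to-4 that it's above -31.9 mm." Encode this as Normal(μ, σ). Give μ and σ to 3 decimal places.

For Normal(μ,σ), the p-quantile is μ + z_p·σ. Here z_{0.31} = -0.4959, z_{0.8} = 0.8416.
So -69 = μ − 0.4959σ and -31.9 = μ + 0.8416σ.
Subtracting: σ = (-31.9 − -69)/(0.8416 − (-0.4959)) = 27.739.
Then μ = -69 − (-0.4959)·27.739 = -55.246.

μ = -55.246, σ = 27.739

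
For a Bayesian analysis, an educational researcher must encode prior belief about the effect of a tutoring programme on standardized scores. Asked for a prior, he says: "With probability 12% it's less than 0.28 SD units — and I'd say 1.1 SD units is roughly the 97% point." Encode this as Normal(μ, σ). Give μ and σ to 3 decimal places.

μ = 0.595, σ = 0.268

The p-quantile of Normal(μ,σ) is μ + z_p·σ, with z_{0.12} = -1.175 and z_{0.97} = 1.881.
Eliminate σ: μ = (z₂·x₁ − z₁·x₂)/(z₂ − z₁) = (1.881·0.28 − (-1.175)·1.1)/3.056 = 0.595.
Then σ = (x₂ − x₁)/(z₂ − z₁) = (1.1 − 0.28)/3.056 = 0.268.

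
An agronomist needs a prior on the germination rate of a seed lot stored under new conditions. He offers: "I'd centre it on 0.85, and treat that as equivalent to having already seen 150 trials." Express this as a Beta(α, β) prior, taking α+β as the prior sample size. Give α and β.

α = 127.5, β = 22.5

Under the effective-sample-size interpretation, Beta(α, β) has prior mean α/(α+β) and prior sample size α+β.
So α+β = 150 and α/(α+β) = 0.85, giving α = 0.85·150 = 127.5 and β = 150 − 127.5 = 22.5.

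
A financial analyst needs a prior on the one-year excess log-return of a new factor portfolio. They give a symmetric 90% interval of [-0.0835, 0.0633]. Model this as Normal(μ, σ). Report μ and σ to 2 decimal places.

A symmetric 90% interval runs μ ± z·σ with z = 1.645.
Half-width = 0.0734, so σ = 0.0734/1.645 = 0.04.
μ is the interval midpoint, -0.01.

μ = -0.01, σ = 0.04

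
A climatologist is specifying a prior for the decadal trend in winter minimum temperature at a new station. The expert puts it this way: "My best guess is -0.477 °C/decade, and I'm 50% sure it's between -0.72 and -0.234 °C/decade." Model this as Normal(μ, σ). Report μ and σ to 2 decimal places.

μ = -0.48, σ = 0.36

A symmetric 50% interval runs μ ± z·σ with z = 0.6745.
Half-width = 0.243, so σ = 0.243/0.6745 = 0.36.
μ is the stated best guess, -0.48.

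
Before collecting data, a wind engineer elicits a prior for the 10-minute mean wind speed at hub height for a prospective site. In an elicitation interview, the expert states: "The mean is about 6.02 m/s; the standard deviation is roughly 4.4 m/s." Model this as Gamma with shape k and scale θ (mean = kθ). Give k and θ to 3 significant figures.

For Gamma(k, scale θ): mean = kθ, variance = kθ², so CV = 1/√k.
CV = SD/mean = 4.4/6.02 = 0.7309, hence k = 1/CV² = 1.87.
Then θ = mean/k = 6.02/1.87 = 3.22.

k ≈ 1.87, θ ≈ 3.22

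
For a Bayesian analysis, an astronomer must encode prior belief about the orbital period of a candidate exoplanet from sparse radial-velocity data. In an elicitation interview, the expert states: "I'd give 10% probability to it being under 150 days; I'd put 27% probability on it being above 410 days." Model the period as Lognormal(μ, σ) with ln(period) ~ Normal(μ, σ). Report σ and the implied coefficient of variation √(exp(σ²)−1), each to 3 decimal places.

σ ≈ 0.531, CV ≈ 0.570

If T ~ Lognormal(μ,σ) then ln T ~ Normal(μ,σ), so the p-quantile of ln T is μ + z_p·σ.
ln(150) = 5.011 and ln(410) = 6.016; z_{0.1} = -1.282, z_{0.73} = 0.6128.
σ = (6.016 − 5.011)/(0.6128 − (-1.282)) = 0.531.
μ = 5.011 − (-1.282)·0.531 = 5.691.
CV = √(exp(σ²)−1) = √(exp(0.2817)−1) = 0.570.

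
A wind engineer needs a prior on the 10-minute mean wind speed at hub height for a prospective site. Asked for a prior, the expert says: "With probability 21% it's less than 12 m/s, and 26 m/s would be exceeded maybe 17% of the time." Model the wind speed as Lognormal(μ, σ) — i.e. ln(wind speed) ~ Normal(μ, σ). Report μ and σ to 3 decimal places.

μ ≈ 2.839, σ ≈ 0.439

If T ~ Lognormal(μ,σ) then ln T ~ Normal(μ,σ), so the p-quantile of ln T is μ + z_p·σ.
ln(12) = 2.485 and ln(26) = 3.258; z_{0.21} = -0.8064, z_{0.83} = 0.9542.
σ = (3.258 − 2.485)/(0.9542 − (-0.8064)) = 0.439.
μ = 2.485 − (-0.8064)·0.439 = 2.839.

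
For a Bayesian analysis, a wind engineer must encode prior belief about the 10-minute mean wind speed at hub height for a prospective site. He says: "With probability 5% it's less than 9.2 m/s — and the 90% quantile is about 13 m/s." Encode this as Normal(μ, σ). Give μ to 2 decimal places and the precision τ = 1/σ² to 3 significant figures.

μ = 11.34, τ = 0.593

For Normal(μ,σ), the p-quantile is μ + z_p·σ. Here z_{0.05} = -1.645, z_{0.9} = 1.282.
So 9.2 = μ − 1.645σ and 13 = μ + 1.282σ.
Subtracting: σ = (13 − 9.2)/(1.282 − (-1.645)) = 1.30.
Then μ = 9.2 − (-1.645)·1.30 = 11.34.
Precision τ = 1/σ² = 1/1.299² = 0.593.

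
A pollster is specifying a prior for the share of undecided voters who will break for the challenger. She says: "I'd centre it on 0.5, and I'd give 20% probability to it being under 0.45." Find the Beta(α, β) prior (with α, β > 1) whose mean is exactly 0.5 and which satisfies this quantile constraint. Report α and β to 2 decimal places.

With mean 0.5 fixed, write α = 0.5s, β = 0.5s where s = α+β.
Need P(θ < 0.45) = 0.2 under Beta(0.5s, 0.5s). Normal approximation: (q−m)/√(m(1−m)/s) ≈ z_{0.2} = -0.842, so s ≈ 0.5·0.5·(-0.842)²/(0.45−0.5)² = 70.8.
At s = 70.8: P(θ<0.45) ≈ 0.200. Adjusting to match 0.2 gives s ≈ 70.98.
So α = 0.5·70.98 ≈ 35.49, β = 0.5·70.98 ≈ 35.49.

α ≈ 35.49, β ≈ 35.49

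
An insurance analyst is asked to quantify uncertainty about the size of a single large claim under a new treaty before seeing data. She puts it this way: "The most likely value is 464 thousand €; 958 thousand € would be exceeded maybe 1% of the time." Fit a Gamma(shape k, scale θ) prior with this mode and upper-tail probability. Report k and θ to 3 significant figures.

Gamma(k,θ) with k>1 has mode (k−1)θ, so θ = 464/(k−1).
Need P(X < 958) = 0.99 with θ tied to k this way. Start at k = 2, θ = 464: P(X<958) ≈ 0.611.
Too low — raise k to concentrate. Iterating converges to k ≈ 10.3.
Then θ = 464/(10.3−1) ≈ 50.

k ≈ 10.3, θ ≈ 50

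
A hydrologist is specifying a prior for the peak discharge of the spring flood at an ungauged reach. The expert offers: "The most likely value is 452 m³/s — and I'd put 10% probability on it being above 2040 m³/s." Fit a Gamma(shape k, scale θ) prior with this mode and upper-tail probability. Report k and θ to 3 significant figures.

Gamma(k,θ) with k>1 has mode (k−1)θ, so θ = 452/(k−1).
Need P(X < 2040) = 0.9 with θ tied to k this way. Start at k = 2, θ = 452: P(X<2040) ≈ 0.940.
Too high — lower k to spread out. Iterating converges to k ≈ 1.79.
Then θ = 452/(1.79−1) ≈ 570.

k ≈ 1.79, θ ≈ 570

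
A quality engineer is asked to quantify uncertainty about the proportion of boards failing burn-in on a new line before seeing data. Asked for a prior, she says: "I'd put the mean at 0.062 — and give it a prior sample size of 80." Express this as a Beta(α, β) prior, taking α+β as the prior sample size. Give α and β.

α = 4.96, β = 75.04

Under the effective-sample-size interpretation, Beta(α, β) has prior mean α/(α+β) and prior sample size α+β.
So α+β = 80 and α/(α+β) = 0.062, giving α = 0.062·80 = 4.96 and β = 80 − 4.96 = 75.04.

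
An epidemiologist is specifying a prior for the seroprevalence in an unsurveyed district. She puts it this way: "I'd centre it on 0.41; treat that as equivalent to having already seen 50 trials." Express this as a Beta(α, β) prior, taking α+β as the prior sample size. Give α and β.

α = 20.5, β = 29.5

Under the effective-sample-size interpretation, Beta(α, β) has prior mean α/(α+β) and prior sample size α+β.
So α+β = 50 and α/(α+β) = 0.41, giving α = 0.41·50 = 20.5 and β = 50 − 20.5 = 29.5.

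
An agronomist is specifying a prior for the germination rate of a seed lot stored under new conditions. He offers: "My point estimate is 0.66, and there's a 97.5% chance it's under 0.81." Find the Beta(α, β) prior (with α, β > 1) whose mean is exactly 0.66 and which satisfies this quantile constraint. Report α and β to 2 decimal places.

α ≈ 21.38, β ≈ 11.02

With mean 0.66 fixed, write α = 0.66s, β = 0.34s where s = α+β.
Need P(θ < 0.81) = 0.975 under Beta(0.66s, 0.34s). Normal approximation: (q−m)/√(m(1−m)/s) ≈ z_{0.975} = 1.96, so s ≈ 0.66·0.34·(1.96)²/(0.81−0.66)² = 38.3.
At s = 38.3: P(θ<0.81) ≈ 0.984. Adjusting to match 0.975 gives s ≈ 32.40.
So α = 0.66·32.40 ≈ 21.38, β = 0.34·32.40 ≈ 11.02.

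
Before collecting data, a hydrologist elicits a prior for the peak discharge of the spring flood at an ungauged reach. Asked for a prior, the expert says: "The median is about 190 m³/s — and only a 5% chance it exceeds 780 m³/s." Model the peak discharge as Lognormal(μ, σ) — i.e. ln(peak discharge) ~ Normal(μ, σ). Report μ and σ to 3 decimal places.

μ ≈ 5.247, σ ≈ 0.859

If T ~ Lognormal(μ,σ) then ln T ~ Normal(μ,σ), so the p-quantile of ln T is μ + z_p·σ.
ln(190) = 5.247 and ln(780) = 6.659; z_{0.5} = 0, z_{0.95} = 1.645.
σ = (6.659 − 5.247)/(1.645 − (0)) = 0.859.
μ = 5.247 − (0)·0.859 = 5.247.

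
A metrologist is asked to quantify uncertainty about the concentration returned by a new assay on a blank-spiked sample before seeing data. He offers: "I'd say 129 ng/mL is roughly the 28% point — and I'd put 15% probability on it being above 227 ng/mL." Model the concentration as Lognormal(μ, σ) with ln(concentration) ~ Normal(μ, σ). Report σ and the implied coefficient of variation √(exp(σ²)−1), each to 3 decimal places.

σ ≈ 0.349, CV ≈ 0.360

If T ~ Lognormal(μ,σ) then ln T ~ Normal(μ,σ), so the p-quantile of ln T is μ + z_p·σ.
ln(129) = 4.86 and ln(227) = 5.425; z_{0.28} = -0.5828, z_{0.85} = 1.036.
σ = (5.425 − 4.86)/(1.036 − (-0.5828)) = 0.349.
μ = 4.86 − (-0.5828)·0.349 = 5.063.
CV = √(exp(σ²)−1) = √(exp(0.1218)−1) = 0.360.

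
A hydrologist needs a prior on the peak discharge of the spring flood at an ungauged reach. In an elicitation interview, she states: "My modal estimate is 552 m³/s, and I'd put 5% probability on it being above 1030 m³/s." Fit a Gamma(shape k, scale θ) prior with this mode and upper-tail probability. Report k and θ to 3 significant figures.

k ≈ 8.15, θ ≈ 77.2

Gamma(k,θ) with k>1 has mode (k−1)θ, so θ = 552/(k−1).
Need P(X < 1030) = 0.95 with θ tied to k this way. Start at k = 2, θ = 552: P(X<1030) ≈ 0.556.
Too low — raise k to concentrate. Iterating converges to k ≈ 8.15.
Then θ = 552/(8.15−1) ≈ 77.2.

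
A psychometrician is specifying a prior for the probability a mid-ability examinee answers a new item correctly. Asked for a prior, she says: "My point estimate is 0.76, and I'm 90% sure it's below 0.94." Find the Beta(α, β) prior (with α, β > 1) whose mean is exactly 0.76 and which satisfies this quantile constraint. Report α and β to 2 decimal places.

α ≈ 4.99, β ≈ 1.58

With mean 0.76 fixed, write α = 0.76s, β = 0.24s where s = α+β.
Need P(θ < 0.94) = 0.9 under Beta(0.76s, 0.24s). Normal approximation: (q−m)/√(m(1−m)/s) ≈ z_{0.9} = 1.28, so s ≈ 0.76·0.24·(1.28)²/(0.94−0.76)² = 9.2.
At s = 9.2: P(θ<0.94) ≈ 0.945. Adjusting to match 0.9 gives s ≈ 6.57.
So α = 0.76·6.57 ≈ 4.99, β = 0.24·6.57 ≈ 1.58.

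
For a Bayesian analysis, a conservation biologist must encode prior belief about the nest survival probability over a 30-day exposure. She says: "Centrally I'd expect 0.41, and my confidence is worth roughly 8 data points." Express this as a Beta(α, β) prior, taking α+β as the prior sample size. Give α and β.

Under the effective-sample-size interpretation, Beta(α, β) has prior mean α/(α+β) and prior sample size α+β.
So α+β = 8 and α/(α+β) = 0.41, giving α = 0.41·8 = 3.28 and β = 8 − 3.28 = 4.72.

α = 3.28, β = 4.72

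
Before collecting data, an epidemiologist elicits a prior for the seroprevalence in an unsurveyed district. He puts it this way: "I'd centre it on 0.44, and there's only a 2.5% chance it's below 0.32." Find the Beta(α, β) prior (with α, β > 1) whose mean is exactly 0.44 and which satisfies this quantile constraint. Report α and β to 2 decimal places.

α ≈ 27.42, β ≈ 34.90

With mean 0.44 fixed, write α = 0.44s, β = 0.56s where s = α+β.
Need P(θ < 0.32) = 0.025 under Beta(0.44s, 0.56s). Normal approximation: (q−m)/√(m(1−m)/s) ≈ z_{0.025} = -1.96, so s ≈ 0.44·0.56·(-1.96)²/(0.32−0.44)² = 65.7.
At s = 65.7: P(θ<0.32) ≈ 0.022. Adjusting to match 0.025 gives s ≈ 62.32.
So α = 0.44·62.32 ≈ 27.42, β = 0.56·62.32 ≈ 34.90.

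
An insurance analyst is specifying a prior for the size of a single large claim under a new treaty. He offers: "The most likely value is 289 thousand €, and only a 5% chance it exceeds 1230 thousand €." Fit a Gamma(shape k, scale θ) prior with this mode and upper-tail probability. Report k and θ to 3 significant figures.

k ≈ 2.18, θ ≈ 244

Gamma(k,θ) with k>1 has mode (k−1)θ, so θ = 289/(k−1).
Need P(X < 1230) = 0.95 with θ tied to k this way. Start at k = 2, θ = 289: P(X<1230) ≈ 0.925.
Too low — raise k to concentrate. Iterating converges to k ≈ 2.18.
Then θ = 289/(2.18−1) ≈ 244.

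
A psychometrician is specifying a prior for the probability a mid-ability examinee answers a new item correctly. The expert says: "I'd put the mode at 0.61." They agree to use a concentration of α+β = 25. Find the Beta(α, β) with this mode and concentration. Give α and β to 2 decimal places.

α = 15.03, β = 9.97

For α,β > 1 the Beta mode is (α−1)/(α+β−2). With α+β = 25, the mode is (α−1)/23.
Set (α−1)/23 = 0.61 → α = 1 + 0.61·23 = 15.03.
β = 25 − α = 9.97.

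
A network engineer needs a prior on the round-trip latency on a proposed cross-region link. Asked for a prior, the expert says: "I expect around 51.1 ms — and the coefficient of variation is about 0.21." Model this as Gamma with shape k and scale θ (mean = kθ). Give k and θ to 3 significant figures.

k ≈ 22.7, θ ≈ 2.25

For Gamma(k, scale θ): mean = kθ, variance = kθ², so CV = 1/√k.
CV = 0.21, hence k = 1/CV² = 22.7.
Then θ = mean/k = 51.1/22.7 = 2.25.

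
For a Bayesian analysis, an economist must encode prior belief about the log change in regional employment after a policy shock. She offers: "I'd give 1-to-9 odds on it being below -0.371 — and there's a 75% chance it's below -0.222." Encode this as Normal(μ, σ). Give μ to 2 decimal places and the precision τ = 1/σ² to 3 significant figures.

μ = -0.27, τ = 172

The p-quantile of Normal(μ,σ) is μ + z_p·σ, with z_{0.1} = -1.282 and z_{0.75} = 0.6745.
Eliminate σ: μ = (z₂·x₁ − z₁·x₂)/(z₂ − z₁) = (0.6745·-0.371 − (-1.282)·-0.222)/1.956 = -0.27.
Then σ = (x₂ − x₁)/(z₂ − z₁) = (-0.222 − -0.371)/1.956 = 0.08.
Precision τ = 1/σ² = 1/0.07617² = 172.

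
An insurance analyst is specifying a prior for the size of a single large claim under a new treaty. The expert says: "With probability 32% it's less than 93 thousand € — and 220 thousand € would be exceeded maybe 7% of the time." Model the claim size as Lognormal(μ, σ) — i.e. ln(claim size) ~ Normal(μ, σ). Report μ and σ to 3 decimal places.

If T ~ Lognormal(μ,σ) then ln T ~ Normal(μ,σ), so the p-quantile of ln T is μ + z_p·σ.
ln(93) = 4.533 and ln(220) = 5.394; z_{0.32} = -0.4677, z_{0.93} = 1.476.
σ = (5.394 − 4.533)/(1.476 − (-0.4677)) = 0.443.
μ = 4.533 − (-0.4677)·0.443 = 4.740.

μ ≈ 4.740, σ ≈ 0.443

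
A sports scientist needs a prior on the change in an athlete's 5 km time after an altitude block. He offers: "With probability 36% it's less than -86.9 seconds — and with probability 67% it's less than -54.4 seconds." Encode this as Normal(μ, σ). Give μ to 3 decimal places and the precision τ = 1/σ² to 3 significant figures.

μ = -72.308, τ = 0.000603

The p-quantile of Normal(μ,σ) is μ + z_p·σ, with z_{0.36} = -0.3585 and z_{0.67} = 0.4399.
Eliminate σ: μ = (z₂·x₁ − z₁·x₂)/(z₂ − z₁) = (0.4399·-86.9 − (-0.3585)·-54.4)/0.7984 = -72.308.
Then σ = (x₂ − x₁)/(z₂ − z₁) = (-54.4 − -86.9)/0.7984 = 40.708.
Precision τ = 1/σ² = 1/40.71² = 0.000603.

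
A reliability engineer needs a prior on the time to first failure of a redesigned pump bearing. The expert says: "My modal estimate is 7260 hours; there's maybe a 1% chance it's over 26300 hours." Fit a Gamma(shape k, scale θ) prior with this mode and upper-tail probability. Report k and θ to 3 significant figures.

Gamma(k,θ) with k>1 has mode (k−1)θ, so θ = 7260/(k−1).
Need P(X < 26300) = 0.99 with θ tied to k this way. Start at k = 2, θ = 7260: P(X<26300) ≈ 0.877.
Too low — raise k to concentrate. Iterating converges to k ≈ 3.59.
Then θ = 7260/(3.59−1) ≈ 2800.

k ≈ 3.59, θ ≈ 2800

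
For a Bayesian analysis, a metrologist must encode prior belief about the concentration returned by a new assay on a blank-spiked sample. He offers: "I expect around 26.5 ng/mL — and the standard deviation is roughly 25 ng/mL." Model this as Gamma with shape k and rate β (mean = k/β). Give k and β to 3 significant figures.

For Gamma(k, rate β): mean = k/β, variance = k/β², so CV = 1/√k.
CV = SD/mean = 25/26.5 = 0.9434, hence k = 1/CV² = 1.12.
Then β = k/mean = 1.12/26.5 = 0.0424.

k ≈ 1.12, β ≈ 0.0424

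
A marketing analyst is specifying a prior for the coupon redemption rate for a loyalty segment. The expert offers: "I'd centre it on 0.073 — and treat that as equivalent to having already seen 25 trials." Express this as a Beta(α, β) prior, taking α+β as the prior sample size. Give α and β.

Under the effective-sample-size interpretation, Beta(α, β) has prior mean α/(α+β) and prior sample size α+β.
So α+β = 25 and α/(α+β) = 0.073, giving α = 0.073·25 = 1.825 and β = 25 − 1.825 = 23.175.

α = 1.825, β = 23.175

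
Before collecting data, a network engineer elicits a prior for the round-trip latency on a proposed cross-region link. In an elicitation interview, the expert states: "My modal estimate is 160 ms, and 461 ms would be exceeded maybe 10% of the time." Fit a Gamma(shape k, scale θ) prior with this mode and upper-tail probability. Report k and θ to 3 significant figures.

k ≈ 2.7, θ ≈ 94

Gamma(k,θ) with k>1 has mode (k−1)θ, so θ = 160/(k−1).
Need P(X < 461) = 0.9 with θ tied to k this way. Start at k = 2, θ = 160: P(X<461) ≈ 0.782.
Too low — raise k to concentrate. Iterating converges to k ≈ 2.7.
Then θ = 160/(2.7−1) ≈ 94.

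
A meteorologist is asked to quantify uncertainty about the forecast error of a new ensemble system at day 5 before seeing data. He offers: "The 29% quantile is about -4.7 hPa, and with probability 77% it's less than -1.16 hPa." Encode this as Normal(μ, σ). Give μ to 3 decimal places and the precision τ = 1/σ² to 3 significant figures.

The p-quantile of Normal(μ,σ) is μ + z_p·σ, with z_{0.29} = -0.5534 and z_{0.77} = 0.7388.
Eliminate σ: μ = (z₂·x₁ − z₁·x₂)/(z₂ − z₁) = (0.7388·-4.7 − (-0.5534)·-1.16)/1.292 = -3.184.
Then σ = (x₂ − x₁)/(z₂ − z₁) = (-1.16 − -4.7)/1.292 = 2.739.
Precision τ = 1/σ² = 1/2.739² = 0.133.

μ = -3.184, τ = 0.133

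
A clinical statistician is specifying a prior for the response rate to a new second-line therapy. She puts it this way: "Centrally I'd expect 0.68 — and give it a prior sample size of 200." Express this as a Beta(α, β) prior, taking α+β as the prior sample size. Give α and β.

Under the effective-sample-size interpretation, Beta(α, β) has prior mean α/(α+β) and prior sample size α+β.
So α+β = 200 and α/(α+β) = 0.68, giving α = 0.68·200 = 136 and β = 200 − 136 = 64.

α = 136, β = 64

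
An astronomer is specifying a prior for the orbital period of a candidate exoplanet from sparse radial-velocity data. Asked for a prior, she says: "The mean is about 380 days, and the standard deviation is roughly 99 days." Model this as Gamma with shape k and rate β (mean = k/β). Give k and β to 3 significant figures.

k ≈ 14.7, β ≈ 0.0388

For Gamma(k, rate β): mean = k/β, variance = k/β², so CV = 1/√k.
CV = SD/mean = 99/380 = 0.2605, hence k = 1/CV² = 14.7.
Then β = k/mean = 14.7/380 = 0.0388.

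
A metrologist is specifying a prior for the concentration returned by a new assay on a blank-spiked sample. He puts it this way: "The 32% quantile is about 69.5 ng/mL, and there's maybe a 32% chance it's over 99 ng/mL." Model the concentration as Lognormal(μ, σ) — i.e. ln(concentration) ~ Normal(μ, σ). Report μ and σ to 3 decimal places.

μ ≈ 4.418, σ ≈ 0.378

If T ~ Lognormal(μ,σ) then ln T ~ Normal(μ,σ), so the p-quantile of ln T is μ + z_p·σ.
ln(69.5) = 4.241 and ln(99) = 4.595; z_{0.32} = -0.4677, z_{0.68} = 0.4677.
σ = (4.595 − 4.241)/(0.4677 − (-0.4677)) = 0.378.
μ = 4.241 − (-0.4677)·0.378 = 4.418.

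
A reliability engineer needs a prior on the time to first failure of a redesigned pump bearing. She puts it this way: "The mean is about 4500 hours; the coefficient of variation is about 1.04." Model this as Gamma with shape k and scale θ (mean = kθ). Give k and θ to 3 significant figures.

For Gamma(k, scale θ): mean = kθ, variance = kθ², so CV = 1/√k.
CV = 1.04, hence k = 1/CV² = 0.925.
Then θ = mean/k = 4500/0.925 = 4870.

k ≈ 0.925, θ ≈ 4870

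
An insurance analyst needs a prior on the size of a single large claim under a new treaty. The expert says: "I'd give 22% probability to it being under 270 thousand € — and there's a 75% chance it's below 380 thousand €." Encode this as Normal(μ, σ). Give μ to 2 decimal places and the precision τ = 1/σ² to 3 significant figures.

μ = 328.71, τ = 0.000173

For Normal(μ,σ), the p-quantile is μ + z_p·σ. Here z_{0.22} = -0.7722, z_{0.75} = 0.6745.
So 270 = μ − 0.7722σ and 380 = μ + 0.6745σ.
Subtracting: σ = (380 − 270)/(0.6745 − (-0.7722)) = 76.04.
Then μ = 270 − (-0.7722)·76.04 = 328.71.
Precision τ = 1/σ² = 1/76.04² = 0.000173.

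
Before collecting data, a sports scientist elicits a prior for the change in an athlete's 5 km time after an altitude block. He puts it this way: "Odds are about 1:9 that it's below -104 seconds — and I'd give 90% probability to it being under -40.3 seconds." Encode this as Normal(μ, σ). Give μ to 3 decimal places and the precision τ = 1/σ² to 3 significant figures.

μ = -72.150, τ = 0.00162

For Normal(μ,σ), the p-quantile is μ + z_p·σ. Here z_{0.1} = -1.282, z_{0.9} = 1.282.
So -104 = μ − 1.282σ and -40.3 = μ + 1.282σ.
Subtracting: σ = (-40.3 − -104)/(1.282 − (-1.282)) = 24.853.
Then μ = -104 − (-1.282)·24.853 = -72.150.
Precision τ = 1/σ² = 1/24.85² = 0.00162.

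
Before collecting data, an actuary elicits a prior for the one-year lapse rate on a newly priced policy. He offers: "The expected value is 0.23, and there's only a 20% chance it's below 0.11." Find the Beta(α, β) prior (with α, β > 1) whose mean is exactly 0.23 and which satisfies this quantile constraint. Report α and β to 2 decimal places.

α ≈ 2.05, β ≈ 6.86

With mean 0.23 fixed, write α = 0.23s, β = 0.77s where s = α+β.
Need P(θ < 0.11) = 0.2 under Beta(0.23s, 0.77s). Normal approximation: (q−m)/√(m(1−m)/s) ≈ z_{0.2} = -0.842, so s ≈ 0.23·0.77·(-0.842)²/(0.11−0.23)² = 8.7.
At s = 8.7: P(θ<0.11) ≈ 0.204. Adjusting to match 0.2 gives s ≈ 8.92.
So α = 0.23·8.92 ≈ 2.05, β = 0.77·8.92 ≈ 6.86.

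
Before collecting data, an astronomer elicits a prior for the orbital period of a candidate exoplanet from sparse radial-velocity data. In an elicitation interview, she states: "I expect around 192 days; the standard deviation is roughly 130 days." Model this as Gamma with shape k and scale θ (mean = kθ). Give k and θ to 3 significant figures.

For Gamma(k, scale θ): mean = kθ, variance = kθ², so CV = 1/√k.
CV = SD/mean = 130/192 = 0.6771, hence k = 1/CV² = 2.18.
Then θ = mean/k = 192/2.18 = 88.

k ≈ 2.18, θ ≈ 88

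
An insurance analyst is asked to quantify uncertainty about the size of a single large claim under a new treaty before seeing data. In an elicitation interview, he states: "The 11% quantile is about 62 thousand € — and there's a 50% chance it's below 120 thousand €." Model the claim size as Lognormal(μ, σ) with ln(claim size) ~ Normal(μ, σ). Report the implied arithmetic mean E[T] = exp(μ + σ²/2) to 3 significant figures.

If T ~ Lognormal(μ,σ) then ln T ~ Normal(μ,σ), so the p-quantile of ln T is μ + z_p·σ.
ln(62) = 4.127 and ln(120) = 4.787; z_{0.11} = -1.227, z_{0.5} = 0.
σ = (4.787 − 4.127)/(0 − (-1.227)) = 0.538.
μ = 4.127 − (-1.227)·0.538 = 4.787.
E[T] = exp(μ + σ²/2) = exp(4.787 + 0.1449) = 139 thousand €.

E[T] ≈ 139 thousand €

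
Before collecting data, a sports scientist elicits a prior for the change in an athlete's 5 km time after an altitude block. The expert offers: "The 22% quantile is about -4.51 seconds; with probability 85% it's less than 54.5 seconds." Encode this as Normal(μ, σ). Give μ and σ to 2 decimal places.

μ = 20.68, σ = 32.63

For Normal(μ,σ), the p-quantile is μ + z_p·σ. Here z_{0.22} = -0.7722, z_{0.85} = 1.036.
So -4.51 = μ − 0.7722σ and 54.5 = μ + 1.036σ.
Subtracting: σ = (54.5 − -4.51)/(1.036 − (-0.7722)) = 32.63.
Then μ = -4.51 − (-0.7722)·32.63 = 20.68.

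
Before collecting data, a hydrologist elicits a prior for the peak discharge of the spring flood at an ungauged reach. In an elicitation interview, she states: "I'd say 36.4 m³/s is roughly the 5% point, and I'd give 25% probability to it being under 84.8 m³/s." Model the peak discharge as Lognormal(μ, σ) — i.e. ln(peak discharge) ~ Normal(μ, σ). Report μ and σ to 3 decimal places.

μ ≈ 5.028, σ ≈ 0.872

If T ~ Lognormal(μ,σ) then ln T ~ Normal(μ,σ), so the p-quantile of ln T is μ + z_p·σ.
ln(36.4) = 3.595 and ln(84.8) = 4.44; z_{0.05} = -1.645, z_{0.25} = -0.6745.
σ = (4.44 − 3.595)/(-0.6745 − (-1.645)) = 0.872.
μ = 3.595 − (-1.645)·0.872 = 5.028.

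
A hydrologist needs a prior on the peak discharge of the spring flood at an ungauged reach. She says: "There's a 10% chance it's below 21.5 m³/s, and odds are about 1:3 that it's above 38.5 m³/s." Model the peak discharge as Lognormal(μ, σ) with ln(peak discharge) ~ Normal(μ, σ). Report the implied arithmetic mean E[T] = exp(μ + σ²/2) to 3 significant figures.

E[T] ≈ 32.9 m³/s

If T ~ Lognormal(μ,σ) then ln T ~ Normal(μ,σ), so the p-quantile of ln T is μ + z_p·σ.
ln(21.5) = 3.068 and ln(38.5) = 3.651; z_{0.1} = -1.282, z_{0.75} = 0.6745.
σ = (3.651 − 3.068)/(0.6745 − (-1.282)) = 0.298.
μ = 3.068 − (-1.282)·0.298 = 3.450.
E[T] = exp(μ + σ²/2) = exp(3.450 + 0.0444) = 32.9 m³/s.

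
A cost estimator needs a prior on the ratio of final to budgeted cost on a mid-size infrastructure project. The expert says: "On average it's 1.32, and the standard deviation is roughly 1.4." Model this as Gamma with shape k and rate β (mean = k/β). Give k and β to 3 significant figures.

k ≈ 0.889, β ≈ 0.673

For Gamma(k, rate β): mean = k/β, variance = k/β², so CV = 1/√k.
CV = SD/mean = 1.4/1.32 = 1.061, hence k = 1/CV² = 0.889.
Then β = k/mean = 0.889/1.32 = 0.673.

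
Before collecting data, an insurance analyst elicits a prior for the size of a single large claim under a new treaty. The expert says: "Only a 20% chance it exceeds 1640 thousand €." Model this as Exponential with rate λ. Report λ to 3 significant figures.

λ ≈ 0.000981

P(T > 1640.0) = e^(−λ·1640.0) = 0.2, so λ = −ln(0.2)/1640.0 = 0.000981.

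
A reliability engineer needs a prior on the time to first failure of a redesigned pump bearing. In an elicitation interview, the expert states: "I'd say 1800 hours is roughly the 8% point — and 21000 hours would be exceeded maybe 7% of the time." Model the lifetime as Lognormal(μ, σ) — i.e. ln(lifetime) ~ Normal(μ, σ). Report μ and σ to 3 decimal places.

μ ≈ 8.694, σ ≈ 0.853

If T ~ Lognormal(μ,σ) then ln T ~ Normal(μ,σ), so the p-quantile of ln T is μ + z_p·σ.
ln(1800) = 7.496 and ln(21000) = 9.952; z_{0.08} = -1.405, z_{0.93} = 1.476.
σ = (9.952 − 7.496)/(1.476 − (-1.405)) = 0.853.
μ = 7.496 − (-1.405)·0.853 = 8.694.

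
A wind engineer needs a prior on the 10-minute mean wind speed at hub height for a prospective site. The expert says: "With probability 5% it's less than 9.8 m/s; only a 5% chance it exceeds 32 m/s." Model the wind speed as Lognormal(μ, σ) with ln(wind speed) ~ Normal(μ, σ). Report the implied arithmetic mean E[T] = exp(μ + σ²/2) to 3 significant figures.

If T ~ Lognormal(μ,σ) then ln T ~ Normal(μ,σ), so the p-quantile of ln T is μ + z_p·σ.
ln(9.8) = 2.282 and ln(32) = 3.466; z_{0.05} = -1.645, z_{0.95} = 1.645.
σ = (3.466 − 2.282)/(1.645 − (-1.645)) = 0.360.
μ = 2.282 − (-1.645)·0.360 = 2.874.
E[T] = exp(μ + σ²/2) = exp(2.874 + 0.0647) = 18.9 m/s.

E[T] ≈ 18.9 m/s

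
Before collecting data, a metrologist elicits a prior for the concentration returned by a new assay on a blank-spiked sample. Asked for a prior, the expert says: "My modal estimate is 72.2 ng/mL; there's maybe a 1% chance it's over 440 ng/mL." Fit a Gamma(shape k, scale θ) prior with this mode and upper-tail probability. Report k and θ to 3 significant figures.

k ≈ 2.13, θ ≈ 64

Gamma(k,θ) with k>1 has mode (k−1)θ, so θ = 72.2/(k−1).
Need P(X < 440) = 0.99 with θ tied to k this way. Start at k = 2, θ = 72.2: P(X<440) ≈ 0.984.
Too low — raise k to concentrate. Iterating converges to k ≈ 2.13.
Then θ = 72.2/(2.13−1) ≈ 64.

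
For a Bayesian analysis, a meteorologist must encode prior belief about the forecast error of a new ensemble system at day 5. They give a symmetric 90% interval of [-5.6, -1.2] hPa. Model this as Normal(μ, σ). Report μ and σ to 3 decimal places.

μ = -3.400, σ = 1.338

A symmetric 90% interval runs μ ± z·σ with z = 1.645.
Half-width = 2.2, so σ = 2.2/1.645 = 1.338.
μ is the interval midpoint, -3.400.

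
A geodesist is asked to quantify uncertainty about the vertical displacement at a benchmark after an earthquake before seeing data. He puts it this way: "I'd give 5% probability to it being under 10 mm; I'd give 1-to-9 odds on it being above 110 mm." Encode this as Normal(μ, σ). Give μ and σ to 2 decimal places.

For Normal(μ,σ), the p-quantile is μ + z_p·σ. Here z_{0.05} = -1.645, z_{0.9} = 1.282.
So 10 = μ − 1.645σ and 110 = μ + 1.282σ.
Subtracting: σ = (110 − 10)/(1.282 − (-1.645)) = 34.17.
Then μ = 10 − (-1.645)·34.17 = 66.21.

μ = 66.21, σ = 34.17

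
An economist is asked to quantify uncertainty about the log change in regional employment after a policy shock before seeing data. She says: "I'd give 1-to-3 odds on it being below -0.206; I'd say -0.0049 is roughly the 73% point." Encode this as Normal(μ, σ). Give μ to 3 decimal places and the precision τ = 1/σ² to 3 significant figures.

μ = -0.101, τ = 41

The p-quantile of Normal(μ,σ) is μ + z_p·σ, with z_{0.25} = -0.6745 and z_{0.73} = 0.6128.
Eliminate σ: μ = (z₂·x₁ − z₁·x₂)/(z₂ − z₁) = (0.6128·-0.206 − (-0.6745)·-0.0049)/1.287 = -0.101.
Then σ = (x₂ − x₁)/(z₂ − z₁) = (-0.0049 − -0.206)/1.287 = 0.156.
Precision τ = 1/σ² = 1/0.1562² = 41.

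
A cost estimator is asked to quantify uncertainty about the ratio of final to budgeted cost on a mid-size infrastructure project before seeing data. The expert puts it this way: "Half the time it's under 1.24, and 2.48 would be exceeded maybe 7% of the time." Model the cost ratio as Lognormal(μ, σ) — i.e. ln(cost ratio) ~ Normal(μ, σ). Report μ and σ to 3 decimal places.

μ ≈ 0.215, σ ≈ 0.470

If T ~ Lognormal(μ,σ) then ln T ~ Normal(μ,σ), so the p-quantile of ln T is μ + z_p·σ.
ln(1.24) = 0.2151 and ln(2.48) = 0.9083; z_{0.5} = 0, z_{0.93} = 1.476.
σ = (0.9083 − 0.2151)/(1.476 − (0)) = 0.470.
μ = 0.2151 − (0)·0.470 = 0.215.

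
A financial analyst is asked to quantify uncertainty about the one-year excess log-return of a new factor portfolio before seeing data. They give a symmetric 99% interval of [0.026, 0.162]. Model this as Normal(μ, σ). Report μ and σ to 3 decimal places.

μ = 0.094, σ = 0.026

A symmetric 99% interval runs μ ± z·σ with z = 2.576.
Half-width = 0.068, so σ = 0.068/2.576 = 0.026.
μ is the interval midpoint, 0.094.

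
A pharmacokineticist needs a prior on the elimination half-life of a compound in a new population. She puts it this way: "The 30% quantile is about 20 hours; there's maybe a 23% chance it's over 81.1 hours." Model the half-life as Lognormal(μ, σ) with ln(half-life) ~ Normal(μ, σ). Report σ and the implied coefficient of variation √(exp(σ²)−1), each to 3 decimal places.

If T ~ Lognormal(μ,σ) then ln T ~ Normal(μ,σ), so the p-quantile of ln T is μ + z_p·σ.
ln(20) = 2.996 and ln(81.1) = 4.396; z_{0.3} = -0.5244, z_{0.77} = 0.7388.
σ = (4.396 − 2.996)/(0.7388 − (-0.5244)) = 1.108.
μ = 2.996 − (-0.5244)·1.108 = 3.577.
CV = √(exp(σ²)−1) = √(exp(1.2281)−1) = 1.554.

σ ≈ 1.108, CV ≈ 1.554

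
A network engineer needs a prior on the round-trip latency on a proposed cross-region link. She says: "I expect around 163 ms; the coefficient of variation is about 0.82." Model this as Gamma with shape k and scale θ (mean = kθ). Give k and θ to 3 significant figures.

k ≈ 1.49, θ ≈ 110

For Gamma(k, scale θ): mean = kθ, variance = kθ², so CV = 1/√k.
CV = 0.82, hence k = 1/CV² = 1.49.
Then θ = mean/k = 163/1.49 = 110.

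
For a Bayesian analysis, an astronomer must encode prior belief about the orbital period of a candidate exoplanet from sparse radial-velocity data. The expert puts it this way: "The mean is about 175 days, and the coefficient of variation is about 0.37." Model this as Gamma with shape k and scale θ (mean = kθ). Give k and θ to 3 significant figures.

k ≈ 7.3, θ ≈ 24

For Gamma(k, scale θ): mean = kθ, variance = kθ², so CV = 1/√k.
CV = 0.37, hence k = 1/CV² = 7.3.
Then θ = mean/k = 175/7.3 = 24.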